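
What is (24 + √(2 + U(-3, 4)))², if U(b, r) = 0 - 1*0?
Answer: (24 + √2)² ≈ 645.88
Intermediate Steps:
U(b, r) = 0 (U(b, r) = 0 + 0 = 0)
(24 + √(2 + U(-3, 4)))² = (24 + √(2 + 0))² = (24 + √2)²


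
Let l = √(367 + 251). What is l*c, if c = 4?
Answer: 4*√618 ≈ 99.438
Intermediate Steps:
l = √618 ≈ 24.860
l*c = √618*4 = 4*√618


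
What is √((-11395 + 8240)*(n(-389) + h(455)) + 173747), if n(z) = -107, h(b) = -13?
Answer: √552347 ≈ 743.20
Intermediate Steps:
√((-11395 + 8240)*(n(-389) + h(455)) + 173747) = √((-11395 + 8240)*(-107 - 13) + 173747) = √(-3155*(-120) + 173747) = √(378600 + 173747) = √552347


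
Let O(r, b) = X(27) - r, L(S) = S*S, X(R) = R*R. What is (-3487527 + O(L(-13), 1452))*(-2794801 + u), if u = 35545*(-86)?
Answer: 20404583671857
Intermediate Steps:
X(R) = R²
u = -3056870
L(S) = S²
O(r, b) = 729 - r (O(r, b) = 27² - r = 729 - r)
(-3487527 + O(L(-13), 1452))*(-2794801 + u) = (-3487527 + (729 - 1*(-13)²))*(-2794801 - 3056870) = (-3487527 + (729 - 1*169))*(-5851671) = (-3487527 + (729 - 169))*(-5851671) = (-3487527 + 560)*(-5851671) = -3486967*(-5851671) = 20404583671857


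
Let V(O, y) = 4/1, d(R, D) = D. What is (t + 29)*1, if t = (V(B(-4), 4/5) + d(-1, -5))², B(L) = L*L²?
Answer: 30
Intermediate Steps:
B(L) = L³
V(O, y) = 4 (V(O, y) = 4*1 = 4)
t = 1 (t = (4 - 5)² = (-1)² = 1)
(t + 29)*1 = (1 + 29)*1 = 30*1 = 30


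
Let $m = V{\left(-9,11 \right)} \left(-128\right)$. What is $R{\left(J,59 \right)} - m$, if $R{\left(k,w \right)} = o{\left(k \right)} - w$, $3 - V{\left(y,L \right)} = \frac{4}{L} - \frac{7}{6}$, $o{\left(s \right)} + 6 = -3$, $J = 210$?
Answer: $\frac{13820}{33} \approx 418.79$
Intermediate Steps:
$o{\left(s \right)} = -9$ ($o{\left(s \right)} = -6 - 3 = -9$)
$V{\left(y,L \right)} = \frac{25}{6} - \frac{4}{L}$ ($V{\left(y,L \right)} = 3 - \left(\frac{4}{L} - \frac{7}{6}\right) = 3 - \left(- \frac{7}{6} + \frac{4}{L}\right) = 3 + \left(\frac{7}{6} - \frac{4}{L}\right) = \frac{25}{6} - \frac{4}{L}$)
$m = - \frac{16064}{33}$ ($m = \left(\frac{25}{6} - \frac{4}{11}\right) \left(-128\right) = \frac{251}{66} \left(-128\right) = - \frac{16064}{33} \approx -486.79$)
$R{\left(k,w \right)} = -9 - w$
$R{\left(J,59 \right)} - m = \left(-9 - 59\right) - - \frac{16064}{33} = \left(-9 - 59\right) + \frac{16064}{33} = -68 + \frac{16064}{33} = \frac{13820}{33}$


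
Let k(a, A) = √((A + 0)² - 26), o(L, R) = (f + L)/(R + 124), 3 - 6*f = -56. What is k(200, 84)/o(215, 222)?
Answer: 2076*√7030/1349 ≈ 129.03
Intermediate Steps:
f = 59/6 (f = ½ - ⅙*(-56) = ½ + 28/3 = 59/6 ≈ 9.8333)
o(L, R) = (59/6 + L)/(124 + R) (o(L, R) = (59/6 + L)/(R + 124) = (59/6 + L)/(124 + R))
k(a, A) = √(-26 + A²) (k(a, A) = √(A² - 26) = √(-26 + A²))
k(200, 84)/o(215, 222) = √(-26 + 84²)/(((59/6 + 215)/(124 + 222))) = √(-26 + 7056)/(((1349/6)/346)) = √7030/(((1/346)*(1349/6))) = √7030/(1349/2076) = √7030*(2076/1349) = 2076*√7030/1349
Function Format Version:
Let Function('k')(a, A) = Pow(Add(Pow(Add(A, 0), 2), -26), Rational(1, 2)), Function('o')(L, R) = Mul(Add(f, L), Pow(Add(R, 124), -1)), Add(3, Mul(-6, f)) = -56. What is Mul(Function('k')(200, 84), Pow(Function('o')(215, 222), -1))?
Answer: Mul(Rational(2076, 1349), Pow(7030, Rational(1, 2))) ≈ 129.03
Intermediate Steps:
f = Rational(59, 6) (f = Add(Rational(1, 2), Mul(Rational(-1, 6), -56)) = Add(Rational(1, 2), Rational(28, 3)) = Rational(59, 6) ≈ 9.8333)
Function('o')(L, R) = Mul(Pow(Add(124, R), -1), Add(Rational(59, 6), L)) (Function('o')(L, R) = Mul(Add(Rational(59, 6), L), Pow(Add(R, 124), -1)) = Mul(Add(Rational(59, 6), L), Pow(Add(124, R), -1)) = Mul(Pow(Add(124, R), -1), Add(Rational(59, 6), L)))
Function('k')(a, A) = Pow(Add(-26, Pow(A, 2)), Rational(1, 2)) (Function('k')(a, A) = Pow(Add(Pow(A, 2), -26), Rational(1, 2)) = Pow(Add(-26, Pow(A, 2)), Rational(1, 2)))
Mul(Function('k')(200, 84), Pow(Function('o')(215, 222), -1)) = Mul(Pow(Add(-26, Pow(84, 2)), Rational(1, 2)), Pow(Mul(Pow(Add(124, 222), -1), Add(Rational(59, 6), 215)), -1)) = Mul(Pow(Add(-26, 7056), Rational(1, 2)), Pow(Mul(Pow(346, -1), Rational(1349, 6)), -1)) = Mul(Pow(7030, Rational(1, 2)), Pow(Mul(Rational(1, 346), Rational(1349, 6)), -1)) = Mul(Pow(7030, Rational(1, 2)), Pow(Rational(1349, 2076), -1)) = Mul(Pow(7030, Rational(1, 2)), Rational(2076, 1349)) = Mul(Rational(2076, 1349), Pow(7030, Rational(1, 2)))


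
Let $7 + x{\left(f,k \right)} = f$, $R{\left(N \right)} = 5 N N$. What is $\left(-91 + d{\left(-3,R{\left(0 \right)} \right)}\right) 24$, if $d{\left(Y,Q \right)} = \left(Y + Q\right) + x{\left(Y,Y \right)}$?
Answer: $-2496$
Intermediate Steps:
$R{\left(N \right)} = 5 N^{2}$
$x{\left(f,k \right)} = -7 + f$
$d{\left(Y,Q \right)} = -7 + Q + 2 Y$ ($d{\left(Y,Q \right)} = \left(Y + Q\right) + \left(-7 + Y\right) = \left(Q + Y\right) + \left(-7 + Y\right) = -7 + Q + 2 Y$)
$\left(-91 + d{\left(-3,R{\left(0 \right)} \right)}\right) 24 = \left(-91 + \left(-7 + 5 \cdot 0^{2} + 2 \left(-3\right)\right)\right) 24 = \left(-91 - 13\right) 24 = \left(-104\right) 24 = -2496$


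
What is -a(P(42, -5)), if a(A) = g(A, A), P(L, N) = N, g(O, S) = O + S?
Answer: 10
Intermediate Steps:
a(A) = 2*A (a(A) = A + A = 2*A)
-a(P(42, -5)) = -2*(-5) = -1*(-10) = 10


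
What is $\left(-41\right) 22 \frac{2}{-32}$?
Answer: $\frac{451}{8} \approx 56.375$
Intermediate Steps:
$\left(-41\right) 22 \frac{2}{-32} = - 902 \cdot 2 \left(- \frac{1}{32}\right) = \left(-902\right) \left(- \frac{1}{16}\right) = \frac{451}{8}$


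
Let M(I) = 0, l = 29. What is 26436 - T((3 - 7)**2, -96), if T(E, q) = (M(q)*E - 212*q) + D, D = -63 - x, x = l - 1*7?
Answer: 6169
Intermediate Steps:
x = 22 (x = 29 - 1*7 = 29 - 7 = 22)
D = -85 (D = -63 - 1*22 = -63 - 22 = -85)
T(E, q) = -85 - 212*q (T(E, q) = (0*E - 212*q) - 85 = (0 - 212*q) - 85 = -212*q - 85 = -85 - 212*q)
26436 - T((3 - 7)**2, -96) = 26436 - (-85 - 212*(-96)) = 26436 - (-85 + 20352) = 26436 - 1*20267 = 26436 - 20267 = 6169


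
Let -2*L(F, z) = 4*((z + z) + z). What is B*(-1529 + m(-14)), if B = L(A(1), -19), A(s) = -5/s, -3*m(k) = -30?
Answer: -173166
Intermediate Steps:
m(k) = 10 (m(k) = -1/3*(-30) = 10)
L(F, z) = -6*z (L(F, z) = -2*((z + z) + z) = -2*(2*z + z) = -2*3*z = -6*z)
B = 114 (B = -6*(-19) = 114)
B*(-1529 + m(-14)) = 114*(-1529 + 10) = 114*(-1519) = -173166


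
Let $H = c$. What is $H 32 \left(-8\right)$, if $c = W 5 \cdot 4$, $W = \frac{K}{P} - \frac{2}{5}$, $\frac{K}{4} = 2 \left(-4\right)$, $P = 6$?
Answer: $\frac{88064}{3} \approx 29355.0$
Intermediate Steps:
$K = -32$ ($K = 4 \cdot 2 \left(-4\right) = 4 \left(-8\right) = -32$)
$W = - \frac{86}{15}$ ($W = - \frac{32}{6} - \frac{2}{5} = \left(-32\right) \frac{1}{6} - \frac{2}{5} = - \frac{16}{3} - \frac{2}{5} = - \frac{86}{15} \approx -5.7333$)
$c = - \frac{344}{3}$ ($c = \left(- \frac{86}{15}\right) 5 \cdot 4 = \left(- \frac{86}{3}\right) 4 = - \frac{344}{3} \approx -114.67$)
$H = - \frac{344}{3} \approx -114.67$
$H 32 \left(-8\right) = \left(- \frac{344}{3}\right) 32 \left(-8\right) = \left(- \frac{11008}{3}\right) \left(-8\right) = \frac{88064}{3}$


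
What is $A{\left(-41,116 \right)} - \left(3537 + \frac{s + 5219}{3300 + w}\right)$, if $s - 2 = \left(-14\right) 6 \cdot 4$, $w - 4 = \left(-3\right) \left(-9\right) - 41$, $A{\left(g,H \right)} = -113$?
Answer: $- \frac{2402677}{658} \approx -3651.5$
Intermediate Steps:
$w = -10$ ($w = 4 - 14 = -10$)
$s = -334$ ($s = 2 + \left(-14\right) 6 \cdot 4 = 2 - 336 = -334$)
$A{\left(-41,116 \right)} - \left(3537 + \frac{s + 5219}{3300 + w}\right) = -113 - \left(3537 + \frac{-334 + 5219}{3300 - 10}\right) = -113 - \left(3537 + \frac{4885}{3290}\right) = -113 - \left(3537 + 4885 \cdot \frac{1}{3290}\right) = -113 - \left(3537 + \frac{977}{658}\right) = -113 - \frac{2328323}{658} = - \frac{2402677}{658}$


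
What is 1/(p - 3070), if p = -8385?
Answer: -1/11455 ≈ -8.7298e-5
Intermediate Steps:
1/(p - 3070) = 1/(-8385 - 3070) = 1/(-11455) = -1/11455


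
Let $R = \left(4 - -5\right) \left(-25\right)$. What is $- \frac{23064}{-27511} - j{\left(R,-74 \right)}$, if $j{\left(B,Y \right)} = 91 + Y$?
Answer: $- \frac{444623}{27511} \approx -16.162$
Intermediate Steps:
$R = -225$ ($R = \left(4 + 5\right) \left(-25\right) = 9 \left(-25\right) = -225$)
$- \frac{23064}{-27511} - j{\left(R,-74 \right)} = - \frac{23064}{-27511} - \left(91 - 74\right) = \left(-23064\right) \left(- \frac{1}{27511}\right) - 17 = \frac{23064}{27511} - 17 = - \frac{444623}{27511}$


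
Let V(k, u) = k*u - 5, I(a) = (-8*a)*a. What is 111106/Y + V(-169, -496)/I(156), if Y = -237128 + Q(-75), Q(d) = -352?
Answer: -1730680877/1926437760 ≈ -0.89838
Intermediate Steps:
I(a) = -8*a**2
V(k, u) = -5 + k*u
Y = -237480 (Y = -237128 - 352 = -237480)
111106/Y + V(-169, -496)/I(156) = 111106/(-237480) + (-5 - 169*(-496))/((-8*156**2)) = 111106*(-1/237480) + (-5 + 83824)/((-8*24336)) = -55553/118740 + 83819/(-194688) = -55553/118740 + 83819*(-1/194688) = -55553/118740 - 83819/194688 = -1730680877/1926437760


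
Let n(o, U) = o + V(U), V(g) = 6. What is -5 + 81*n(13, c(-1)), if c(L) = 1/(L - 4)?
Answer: 1534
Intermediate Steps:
c(L) = 1/(-4 + L)
n(o, U) = 6 + o (n(o, U) = o + 6 = 6 + o)
-5 + 81*n(13, c(-1)) = -5 + 81*(6 + 13) = -5 + 81*19 = -5 + 1539 = 1534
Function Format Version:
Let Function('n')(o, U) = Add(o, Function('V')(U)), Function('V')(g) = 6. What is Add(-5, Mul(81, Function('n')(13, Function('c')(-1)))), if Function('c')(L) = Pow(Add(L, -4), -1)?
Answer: 1534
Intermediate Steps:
Function('c')(L) = Pow(Add(-4, L), -1)
Function('n')(o, U) = Add(6, o) (Function('n')(o, U) = Add(o, 6) = Add(6, o))
Add(-5, Mul(81, Function('n')(13, Function('c')(-1)))) = Add(-5, Mul(81, Add(6, 13))) = Add(-5, Mul(81, 19)) = Add(-5, 1539) = 1534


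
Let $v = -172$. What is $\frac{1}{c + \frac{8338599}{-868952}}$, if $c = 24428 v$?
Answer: $- \frac{868952}{3651010965031} \approx -2.38 \cdot 10^{-7}$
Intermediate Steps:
$c = -4201616$ ($c = 24428 \left(-172\right) = -4201616$)
$\frac{1}{c + \frac{8338599}{-868952}} = \frac{1}{-4201616 + \frac{8338599}{-868952}} = \frac{1}{-4201616 + 8338599 \left(- \frac{1}{868952}\right)} = \frac{1}{-4201616 - \frac{8338599}{868952}} = \frac{1}{- \frac{3651010965031}{868952}} = - \frac{868952}{3651010965031}$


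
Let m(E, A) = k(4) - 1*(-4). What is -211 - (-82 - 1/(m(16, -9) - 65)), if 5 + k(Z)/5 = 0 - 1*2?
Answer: -12385/96 ≈ -129.01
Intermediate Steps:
k(Z) = -35 (k(Z) = -25 + 5*(0 - 1*2) = -25 + 5*(0 - 2) = -25 + 5*(-2) = -25 - 10 = -35)
m(E, A) = -31 (m(E, A) = -35 - 1*(-4) = -35 + 4 = -31)
-211 - (-82 - 1/(m(16, -9) - 65)) = -211 - (-82 - 1/(-31 - 65)) = -211 - (-82 - 1/(-96)) = -211 - (-82 - 1*(-1/96)) = -211 - (-82 + 1/96) = -211 - 1*(-7871/96) = -211 + 7871/96 = -12385/96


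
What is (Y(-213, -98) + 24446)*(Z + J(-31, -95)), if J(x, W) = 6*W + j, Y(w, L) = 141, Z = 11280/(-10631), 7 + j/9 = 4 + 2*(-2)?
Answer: -165733664661/10631 ≈ -1.5590e+7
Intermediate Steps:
j = -63 (j = -63 + 9*(4 + 2*(-2)) = -63 + 9*(4 - 4) = -63 + 9*0 = -63 + 0 = -63)
Z = -11280/10631 (Z = 11280*(-1/10631) = -11280/10631 ≈ -1.0610)
J(x, W) = -63 + 6*W (J(x, W) = 6*W - 63 = -63 + 6*W)
(Y(-213, -98) + 24446)*(Z + J(-31, -95)) = (141 + 24446)*(-11280/10631 + (-63 + 6*(-95))) = 24587*(-11280/10631 + (-63 - 570)) = 24587*(-11280/10631 - 633) = 24587*(-6740703/10631) = -165733664661/10631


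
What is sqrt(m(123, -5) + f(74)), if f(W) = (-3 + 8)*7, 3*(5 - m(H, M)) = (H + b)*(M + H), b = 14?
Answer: I*sqrt(48138)/3 ≈ 73.135*I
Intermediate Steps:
m(H, M) = 5 - (14 + H)*(H + M)/3 (m(H, M) = 5 - (H + 14)*(M + H)/3 = 5 - (14 + H)*(H + M)/3)
f(W) = 35 (f(W) = 5*7 = 35)
sqrt(m(123, -5) + f(74)) = sqrt((5 - 14/3*123 - 14/3*(-5) - 1/3*123**2 - 1/3*123*(-5)) + 35) = sqrt((5 - 574 + 70/3 - 1/3*15129 + 205) + 35) = sqrt((5 - 574 + 70/3 - 5043 + 205) + 35) = sqrt(-16151/3 + 35) = sqrt(-16046/3) = I*sqrt(48138)/3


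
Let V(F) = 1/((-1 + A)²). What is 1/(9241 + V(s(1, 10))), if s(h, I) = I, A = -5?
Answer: 36/332677 ≈ 0.00010821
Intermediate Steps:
V(F) = 1/36 (V(F) = 1/((-1 - 5)²) = 1/((-6)²) = 1/36)
1/(9241 + V(s(1, 10))) = 1/(9241 + 1/36) = 1/(332677/36) = 36/332677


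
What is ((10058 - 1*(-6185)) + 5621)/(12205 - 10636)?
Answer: 7288/523 ≈ 13.935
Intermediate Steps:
((10058 - 1*(-6185)) + 5621)/(12205 - 10636) = ((10058 + 6185) + 5621)/1569 = (16243 + 5621)*(1/1569) = 21864*(1/1569) = 7288/523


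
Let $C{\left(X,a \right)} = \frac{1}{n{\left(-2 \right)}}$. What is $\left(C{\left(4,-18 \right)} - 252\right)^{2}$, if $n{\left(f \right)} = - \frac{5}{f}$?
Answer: $\frac{1582564}{25} \approx 63303.0$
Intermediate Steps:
$C{\left(X,a \right)} = \frac{2}{5}$ ($C{\left(X,a \right)} = \frac{1}{\left(-5\right) \frac{1}{-2}} = \frac{1}{\left(-5\right) \left(- \frac{1}{2}\right)} = \frac{1}{\frac{5}{2}} = \frac{2}{5}$)
$\left(C{\left(4,-18 \right)} - 252\right)^{2} = \left(\frac{2}{5} - 252\right)^{2} = \left(- \frac{1258}{5}\right)^{2} = \frac{1582564}{25}$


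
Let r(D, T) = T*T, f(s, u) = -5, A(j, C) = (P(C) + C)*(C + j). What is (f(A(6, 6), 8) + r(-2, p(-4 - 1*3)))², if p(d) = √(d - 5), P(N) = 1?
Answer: 289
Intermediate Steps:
A(j, C) = (1 + C)*(C + j)
p(d) = √(-5 + d)
r(D, T) = T²
(f(A(6, 6), 8) + r(-2, p(-4 - 1*3)))² = (-5 + (√(-5 + (-4 - 1*3)))²)² = (-5 + (√(-5 + (-4 - 3)))²)² = (-5 + (√(-5 - 7))²)² = (-5 + (√(-12))²)² = (-5 + (2*I*√3)²)² = (-5 - 12)² = (-17)² = 289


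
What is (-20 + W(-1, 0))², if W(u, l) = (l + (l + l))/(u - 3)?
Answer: 400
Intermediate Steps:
W(u, l) = 3*l/(-3 + u) (W(u, l) = (l + 2*l)/(-3 + u) = (3*l)/(-3 + u) = 3*l/(-3 + u))
(-20 + W(-1, 0))² = (-20 + 3*0/(-3 - 1))² = (-20 + 3*0/(-4))² = (-20 + 3*0*(-¼))² = (-20 + 0)² = (-20)² = 400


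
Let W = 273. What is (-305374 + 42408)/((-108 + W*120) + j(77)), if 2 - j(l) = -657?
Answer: -262966/33311 ≈ -7.8943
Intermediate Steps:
j(l) = 659 (j(l) = 2 - 1*(-657) = 2 + 657 = 659)
(-305374 + 42408)/((-108 + W*120) + j(77)) = (-305374 + 42408)/((-108 + 273*120) + 659) = -262966/((-108 + 32760) + 659) = -262966/(32652 + 659) = -262966/33311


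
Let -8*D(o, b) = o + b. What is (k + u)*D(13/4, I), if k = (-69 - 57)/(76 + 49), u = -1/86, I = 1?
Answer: 186337/344000 ≈ 0.54168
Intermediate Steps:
D(o, b) = -b/8 - o/8 (D(o, b) = -(o + b)/8 = -(b + o)/8 = -b/8 - o/8)
u = -1/86 (u = -1*1/86 = -1/86 ≈ -0.011628)
k = -126/125 ≈ -1.0080
(k + u)*D(13/4, I) = (-126/125 - 1/86)*(-⅛*1 - 13/(8*4)) = -10961*(-⅛ - 13/(8*4))/10750 = -10961*(-⅛ - ⅛*13/4)/10750 = -10961*(-⅛ - 13/32)/10750 = -10961/10750*(-17/32) = 186337/344000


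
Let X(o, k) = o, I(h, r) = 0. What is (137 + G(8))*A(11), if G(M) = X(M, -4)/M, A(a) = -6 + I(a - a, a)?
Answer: -828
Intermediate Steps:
A(a) = -6 (A(a) = -6 + 0 = -6)
G(M) = 1 (G(M) = M/M = 1)
(137 + G(8))*A(11) = (137 + 1)*(-6) = 138*(-6) = -828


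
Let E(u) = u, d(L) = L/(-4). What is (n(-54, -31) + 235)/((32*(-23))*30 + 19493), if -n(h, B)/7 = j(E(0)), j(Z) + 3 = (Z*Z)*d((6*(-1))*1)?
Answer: -256/2587 ≈ -0.098956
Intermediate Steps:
d(L) = -L/4 (d(L) = L*(-1/4) = -L/4)
j(Z) = -3 + 3*Z**2/2 (j(Z) = -3 + (Z*Z)*(-6*(-1)/4) = -3 + Z**2*(-(-3)/2) = -3 + Z**2*(-1/4*(-6)) = -3 + Z**2*(3/2) = -3 + 3*Z**2/2)
n(h, B) = 21 (n(h, B) = -7*(-3 + (3/2)*0**2) = -7*(-3 + (3/2)*0) = -7*(-3 + 0) = -7*(-3) = 21)
(n(-54, -31) + 235)/((32*(-23))*30 + 19493) = (21 + 235)/((32*(-23))*30 + 19493) = 256/(-736*30 + 19493) = 256/(-22080 + 19493) = 256/(-2587) = 256*(-1/2587) = -256/2587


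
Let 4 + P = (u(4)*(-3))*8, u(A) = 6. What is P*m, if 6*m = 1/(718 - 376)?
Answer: -37/513 ≈ -0.072125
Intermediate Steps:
m = 1/2052 (m = 1/(6*(718 - 376)) = (1/6)/342 = (1/6)*(1/342) = 1/2052 ≈ 0.00048733)
P = -148 (P = -4 + (6*(-3))*8 = -4 - 18*8 = -4 - 144 = -148)
P*m = -148*1/2052 = -37/513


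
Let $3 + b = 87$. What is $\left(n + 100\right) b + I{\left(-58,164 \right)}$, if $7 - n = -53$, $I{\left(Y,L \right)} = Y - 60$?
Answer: $13322$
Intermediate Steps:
$I{\left(Y,L \right)} = -60 + Y$
$n = 60$ ($n = 7 - -53 = 7 + 53 = 60$)
$b = 84$ ($b = -3 + 87 = 84$)
$\left(n + 100\right) b + I{\left(-58,164 \right)} = \left(60 + 100\right) 84 - 118 = 160 \cdot 84 - 118 = 13440 - 118 = 13322$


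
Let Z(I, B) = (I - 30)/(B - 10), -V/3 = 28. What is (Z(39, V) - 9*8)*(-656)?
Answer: 2222856/47 ≈ 47295.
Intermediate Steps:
V = -84 (V = -3*28 = -84)
Z(I, B) = (-30 + I)/(-10 + B)
(Z(39, V) - 9*8)*(-656) = ((-30 + 39)/(-10 - 84) - 9*8)*(-656) = (9/(-94) - 72)*(-656) = (-1/94*9 - 72)*(-656) = (-9/94 - 72)*(-656) = -6777/94*(-656) = 2222856/47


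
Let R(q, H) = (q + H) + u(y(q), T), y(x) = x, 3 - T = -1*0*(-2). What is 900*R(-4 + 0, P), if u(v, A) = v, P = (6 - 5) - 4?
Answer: -9900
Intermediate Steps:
P = -3 (P = 1 - 4 = -3)
T = 3 (T = 3 - (-1*0)*(-2) = 3 - 0*(-2) = 3 - 1*0 = 3 + 0 = 3)
R(q, H) = H + 2*q (R(q, H) = (q + H) + q = (H + q) + q = H + 2*q)
900*R(-4 + 0, P) = 900*(-3 + 2*(-4 + 0)) = 900*(-3 + 2*(-4)) = 900*(-3 - 8) = 900*(-11) = -9900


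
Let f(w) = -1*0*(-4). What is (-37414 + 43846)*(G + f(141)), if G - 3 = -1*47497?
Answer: -305481408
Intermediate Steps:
G = -47494 (G = 3 - 1*47497 = 3 - 47497 = -47494)
f(w) = 0 (f(w) = 0*(-4) = 0)
(-37414 + 43846)*(G + f(141)) = (-37414 + 43846)*(-47494 + 0) = 6432*(-47494) = -305481408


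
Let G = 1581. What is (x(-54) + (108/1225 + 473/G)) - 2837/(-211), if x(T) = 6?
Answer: 8104669178/408648975 ≈ 19.833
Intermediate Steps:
(x(-54) + (108/1225 + 473/G)) - 2837/(-211) = (6 + (108/1225 + 473/1581)) - 2837/(-211) = (6 + (108*(1/1225) + 473*(1/1581))) - 2837*(-1/211) = (6 + (108/1225 + 473/1581)) + 2837/211 = (6 + 750173/1936725) + 2837/211 = 12370523/1936725 + 2837/211 = 8104669178/408648975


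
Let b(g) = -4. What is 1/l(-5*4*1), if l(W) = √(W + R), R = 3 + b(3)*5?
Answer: -I*√37/37 ≈ -0.1644*I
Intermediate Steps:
R = -17 (R = 3 - 4*5 = 3 - 20 = -17)
l(W) = √(-17 + W) (l(W) = √(W - 17) = √(-17 + W))
1/l(-5*4*1) = 1/(√(-17 - 5*4*1)) = 1/(√(-17 - 20*1)) = 1/(√(-17 - 20)) = 1/(√(-37)) = 1/(I*√37) = -I*√37/37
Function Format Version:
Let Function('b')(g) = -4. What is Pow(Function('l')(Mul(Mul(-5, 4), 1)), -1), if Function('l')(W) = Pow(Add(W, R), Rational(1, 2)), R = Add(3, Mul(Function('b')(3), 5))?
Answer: Mul(Rational(-1, 37), I, Pow(37, Rational(1, 2))) ≈ Mul(-0.16440, I)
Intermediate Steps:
R = -17 (R = Add(3, Mul(-4, 5)) = Add(3, -20) = -17)
Function('l')(W) = Pow(Add(-17, W), Rational(1, 2)) (Function('l')(W) = Pow(Add(W, -17), Rational(1, 2)) = Pow(Add(-17, W), Rational(1, 2)))
Pow(Function('l')(Mul(Mul(-5, 4), 1)), -1) = Pow(Pow(Add(-17, Mul(Mul(-5, 4), 1)), Rational(1, 2)), -1) = Pow(Pow(Add(-17, Mul(-20, 1)), Rational(1, 2)), -1) = Pow(Pow(Add(-17, -20), Rational(1, 2)), -1) = Pow(Pow(-37, Rational(1, 2)), -1) = Pow(Mul(I, Pow(37, Rational(1, 2))), -1) = Mul(Rational(-1, 37), I, Pow(37, Rational(1, 2)))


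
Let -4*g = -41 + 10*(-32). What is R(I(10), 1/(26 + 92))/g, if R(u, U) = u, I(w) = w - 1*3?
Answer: 28/361 ≈ 0.077562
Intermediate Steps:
I(w) = -3 + w (I(w) = w - 3 = -3 + w)
g = 361/4 (g = -(-41 + 10*(-32))/4 = -(-41 - 320)/4 = -1/4*(-361) = 361/4 ≈ 90.250)
R(I(10), 1/(26 + 92))/g = (-3 + 10)/(361/4) = 7*(4/361) = 28/361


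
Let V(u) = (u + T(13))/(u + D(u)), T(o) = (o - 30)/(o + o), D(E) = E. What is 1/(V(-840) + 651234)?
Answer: 43680/28445922977 ≈ 1.5355e-6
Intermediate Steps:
T(o) = (-30 + o)/(2*o) (T(o) = (-30 + o)/((2*o)) = (-30 + o)*(1/(2*o)) = (-30 + o)/(2*o))
V(u) = (-17/26 + u)/(2*u) (V(u) = (u + (1/2)*(-30 + 13)/13)/(u + u) = (u + (1/2)*(1/13)*(-17))/((2*u)) = (u - 17/26)*(1/(2*u)) = (-17/26 + u)*(1/(2*u)) = (-17/26 + u)/(2*u))
1/(V(-840) + 651234) = 1/((1/52)*(-17 + 26*(-840))/(-840) + 651234) = 1/((1/52)*(-1/840)*(-17 - 21840) + 651234) = 1/((1/52)*(-1/840)*(-21857) + 651234) = 1/(21857/43680 + 651234) = 1/(28445922977/43680) = 43680/28445922977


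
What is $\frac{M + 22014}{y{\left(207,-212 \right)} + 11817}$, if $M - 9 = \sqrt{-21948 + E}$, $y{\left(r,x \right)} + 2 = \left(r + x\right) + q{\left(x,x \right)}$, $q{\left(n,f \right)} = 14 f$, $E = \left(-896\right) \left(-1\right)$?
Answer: $\frac{22023}{8842} + \frac{i \sqrt{5263}}{4421} \approx 2.4907 + 0.01641 i$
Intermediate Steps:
$E = 896$
$y{\left(r,x \right)} = -2 + r + 15 x$ ($y{\left(r,x \right)} = -2 + \left(\left(r + x\right) + 14 x\right) = -2 + \left(r + 15 x\right) = -2 + r + 15 x$)
$M = 9 + 2 i \sqrt{5263}$ ($M = 9 + \sqrt{-21948 + 896} = 9 + \sqrt{-21052} = 9 + 2 i \sqrt{5263} \approx 9.0 + 145.09 i$)
$\frac{M + 22014}{y{\left(207,-212 \right)} + 11817} = \frac{\left(9 + 2 i \sqrt{5263}\right) + 22014}{\left(-2 + 207 + 15 \left(-212\right)\right) + 11817} = \frac{22023 + 2 i \sqrt{5263}}{\left(-2 + 207 - 3180\right) + 11817} = \frac{22023 + 2 i \sqrt{5263}}{-2975 + 11817} = \frac{22023 + 2 i \sqrt{5263}}{8842} = \left(22023 + 2 i \sqrt{5263}\right) \frac{1}{8842} = \frac{22023}{8842} + \frac{i \sqrt{5263}}{4421}$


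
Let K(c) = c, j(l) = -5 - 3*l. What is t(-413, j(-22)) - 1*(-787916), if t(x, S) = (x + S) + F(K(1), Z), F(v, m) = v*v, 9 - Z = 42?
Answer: 787565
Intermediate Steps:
Z = -33 (Z = 9 - 1*42 = 9 - 42 = -33)
F(v, m) = v²
t(x, S) = 1 + S + x (t(x, S) = (x + S) + 1² = (S + x) + 1 = 1 + S + x)
t(-413, j(-22)) - 1*(-787916) = (1 + (-5 - 3*(-22)) - 413) - 1*(-787916) = (1 + (-5 + 66) - 413) + 787916 = (1 + 61 - 413) + 787916 = -351 + 787916 = 787565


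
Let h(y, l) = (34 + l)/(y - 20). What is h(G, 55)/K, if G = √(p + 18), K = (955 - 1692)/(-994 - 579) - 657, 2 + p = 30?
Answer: 63635/8308734 + 12727*√46/33234936 ≈ 0.010256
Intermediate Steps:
p = 28 (p = -2 + 30 = 28)
K = -93884/143 (K = -737/(-1573) - 657 = -737*(-1/1573) - 657 = 67/143 - 657 = -93884/143 ≈ -656.53)
G = √46 (G = √(28 + 18) = √46 ≈ 6.7823)
h(y, l) = (34 + l)/(-20 + y)
h(G, 55)/K = ((34 + 55)/(-20 + √46))/(-93884/143) = (89/(-20 + √46))*(-143/93884) = -12727/(93884*(-20 + √46))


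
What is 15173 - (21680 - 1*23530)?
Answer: 17023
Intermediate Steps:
15173 - (21680 - 1*23530) = 15173 - (21680 - 23530) = 15173 - 1*(-1850) = 15173 + 1850 = 17023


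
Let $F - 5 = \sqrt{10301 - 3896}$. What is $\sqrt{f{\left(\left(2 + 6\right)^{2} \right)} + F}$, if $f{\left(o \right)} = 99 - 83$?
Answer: $\sqrt{21 + \sqrt{6405}} \approx 10.051$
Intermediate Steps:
$F = 5 + \sqrt{6405}$ ($F = 5 + \sqrt{10301 - 3896} = 5 + \sqrt{6405} \approx 85.031$)
$f{\left(o \right)} = 16$
$\sqrt{f{\left(\left(2 + 6\right)^{2} \right)} + F} = \sqrt{16 + \left(5 + \sqrt{6405}\right)} = \sqrt{21 + \sqrt{6405}}$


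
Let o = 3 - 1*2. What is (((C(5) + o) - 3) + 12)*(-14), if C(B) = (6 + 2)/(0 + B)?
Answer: -812/5 ≈ -162.40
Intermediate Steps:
o = 1 (o = 3 - 2 = 1)
C(B) = 8/B
(((C(5) + o) - 3) + 12)*(-14) = (((8/5 + 1) - 3) + 12)*(-14) = ((13/5 - 3) + 12)*(-14) = (-⅖ + 12)*(-14) = (58/5)*(-14) = -812/5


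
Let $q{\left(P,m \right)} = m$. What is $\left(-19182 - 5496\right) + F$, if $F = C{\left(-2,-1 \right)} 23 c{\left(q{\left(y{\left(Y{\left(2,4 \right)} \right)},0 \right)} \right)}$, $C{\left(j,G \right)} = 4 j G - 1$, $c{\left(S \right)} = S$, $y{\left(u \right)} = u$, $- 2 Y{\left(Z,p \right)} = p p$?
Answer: $-24678$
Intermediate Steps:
$Y{\left(Z,p \right)} = - \frac{p^{2}}{2}$ ($Y{\left(Z,p \right)} = - \frac{p p}{2} = - \frac{p^{2}}{2}$)
$C{\left(j,G \right)} = -1 + 4 G j$ ($C{\left(j,G \right)} = 4 G j - 1 = -1 + 4 G j$)
$F = 0$ ($F = \left(-1 + 4 \left(-1\right) \left(-2\right)\right) 23 \cdot 0 = \left(-1 + 8\right) 23 \cdot 0 = 7 \cdot 23 \cdot 0 = 161 \cdot 0 = 0$)
$\left(-19182 - 5496\right) + F = \left(-19182 - 5496\right) + 0 = -24678 + 0 = -24678$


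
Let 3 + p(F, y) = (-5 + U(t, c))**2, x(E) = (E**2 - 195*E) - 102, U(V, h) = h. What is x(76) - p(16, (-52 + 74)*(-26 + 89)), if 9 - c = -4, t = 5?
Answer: -9207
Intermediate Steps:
c = 13 (c = 9 - 1*(-4) = 9 + 4 = 13)
x(E) = -102 + E**2 - 195*E
p(F, y) = 61 (p(F, y) = -3 + (-5 + 13)**2 = -3 + 8**2 = -3 + 64 = 61)
x(76) - p(16, (-52 + 74)*(-26 + 89)) = (-102 + 76**2 - 195*76) - 1*61 = (-102 + 5776 - 14820) - 61 = -9146 - 61 = -9207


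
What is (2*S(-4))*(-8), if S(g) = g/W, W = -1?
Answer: -64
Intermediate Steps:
S(g) = -g (S(g) = g/(-1) = g*(-1) = -g)
(2*S(-4))*(-8) = (2*(-1*(-4)))*(-8) = (2*4)*(-8) = 8*(-8) = -64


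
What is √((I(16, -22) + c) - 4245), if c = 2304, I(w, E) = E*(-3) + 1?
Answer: I*√1874 ≈ 43.29*I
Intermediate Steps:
I(w, E) = 1 - 3*E (I(w, E) = -3*E + 1 = 1 - 3*E)
√((I(16, -22) + c) - 4245) = √(((1 - 3*(-22)) + 2304) - 4245) = √(((1 + 66) + 2304) - 4245) = √((67 + 2304) - 4245) = √(2371 - 4245) = √(-1874) = I*√1874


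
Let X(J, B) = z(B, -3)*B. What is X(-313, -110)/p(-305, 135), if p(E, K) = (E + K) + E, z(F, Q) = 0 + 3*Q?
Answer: -198/95 ≈ -2.0842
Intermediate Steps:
z(F, Q) = 3*Q
X(J, B) = -9*B (X(J, B) = (3*(-3))*B = -9*B)
p(E, K) = K + 2*E
X(-313, -110)/p(-305, 135) = (-9*(-110))/(135 + 2*(-305)) = 990/(135 - 610) = 990/(-475) = 990*(-1/475) = -198/95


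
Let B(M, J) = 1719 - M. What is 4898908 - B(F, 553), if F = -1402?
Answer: 4895787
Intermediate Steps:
4898908 - B(F, 553) = 4898908 - (1719 - 1*(-1402)) = 4898908 - (1719 + 1402) = 4898908 - 1*3121 = 4898908 - 3121 = 4895787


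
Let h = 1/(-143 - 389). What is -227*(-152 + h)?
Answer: 18356355/532 ≈ 34504.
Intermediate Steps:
h = -1/532 (h = 1/(-532) = -1/532 ≈ -0.0018797)
-227*(-152 + h) = -227*(-152 - 1/532) = -227*(-80865/532) = 18356355/532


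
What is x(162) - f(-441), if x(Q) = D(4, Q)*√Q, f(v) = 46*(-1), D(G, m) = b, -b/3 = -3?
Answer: 46 + 81*√2 ≈ 160.55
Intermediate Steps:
b = 9 (b = -3*(-3) = 9)
D(G, m) = 9
f(v) = -46
x(Q) = 9*√Q
x(162) - f(-441) = 9*√162 - 1*(-46) = 9*(9*√2) + 46 = 81*√2 + 46 = 46 + 81*√2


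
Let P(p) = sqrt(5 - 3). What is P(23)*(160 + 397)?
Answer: 557*sqrt(2) ≈ 787.72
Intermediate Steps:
P(p) = sqrt(2)
P(23)*(160 + 397) = sqrt(2)*(160 + 397) = sqrt(2)*557 = 557*sqrt(2)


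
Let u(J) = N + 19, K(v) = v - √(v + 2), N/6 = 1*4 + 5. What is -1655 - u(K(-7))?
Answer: -1728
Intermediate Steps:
N = 54 (N = 6*(1*4 + 5) = 6*(4 + 5) = 6*9 = 54)
K(v) = v - √(2 + v)
u(J) = 73 (u(J) = 54 + 19 = 73)
-1655 - u(K(-7)) = -1655 - 1*73 = -1655 - 73 = -1728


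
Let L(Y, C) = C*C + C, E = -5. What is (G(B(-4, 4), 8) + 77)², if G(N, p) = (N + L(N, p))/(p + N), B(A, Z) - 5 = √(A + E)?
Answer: 54130948/7921 - 1412736*I/7921 ≈ 6833.9 - 178.35*I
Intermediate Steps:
L(Y, C) = C + C² (L(Y, C) = C² + C = C + C²)
B(A, Z) = 5 + √(-5 + A) (B(A, Z) = 5 + √(A - 5) = 5 + √(-5 + A))
G(N, p) = (N + p*(1 + p))/(N + p) (G(N, p) = (N + p*(1 + p))/(p + N) = (N + p*(1 + p))/(N + p))
(G(B(-4, 4), 8) + 77)² = (((5 + √(-5 - 4)) + 8*(1 + 8))/((5 + √(-5 - 4)) + 8) + 77)² = (((5 + √(-9)) + 8*9)/((5 + √(-9)) + 8) + 77)² = (((5 + 3*I) + 72)/((5 + 3*I) + 8) + 77)² = ((77 + 3*I)/(13 + 3*I) + 77)² = (((13 - 3*I)/178)*(77 + 3*I) + 77)² = ((13 - 3*I)*(77 + 3*I)/178 + 77)² = (77 + (13 - 3*I)*(77 + 3*I)/178)²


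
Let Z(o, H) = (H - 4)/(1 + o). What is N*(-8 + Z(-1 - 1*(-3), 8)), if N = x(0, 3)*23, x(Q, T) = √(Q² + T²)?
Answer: -460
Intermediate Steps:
Z(o, H) = (-4 + H)/(1 + o)
N = 69 (N = √(0² + 3²)*23 = √(0 + 9)*23 = √9*23 = 3*23 = 69)
N*(-8 + Z(-1 - 1*(-3), 8)) = 69*(-8 + (-4 + 8)/(1 + (-1 - 1*(-3)))) = 69*(-8 + 4/(1 + (-1 + 3))) = 69*(-8 + 4/(1 + 2)) = 69*(-8 + 4/3) = 69*(-20/3) = -460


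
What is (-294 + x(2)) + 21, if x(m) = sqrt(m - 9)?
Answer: -273 + I*sqrt(7) ≈ -273.0 + 2.6458*I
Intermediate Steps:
x(m) = sqrt(-9 + m)
(-294 + x(2)) + 21 = (-294 + sqrt(-9 + 2)) + 21 = (-294 + sqrt(-7)) + 21 = (-294 + I*sqrt(7)) + 21 = -273 + I*sqrt(7)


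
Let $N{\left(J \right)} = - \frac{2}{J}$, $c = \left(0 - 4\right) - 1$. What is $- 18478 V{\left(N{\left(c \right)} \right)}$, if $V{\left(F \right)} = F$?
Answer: $- \frac{36956}{5} \approx -7391.2$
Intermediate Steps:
$c = -5$ ($c = -4 - 1 = -5$)
$- 18478 V{\left(N{\left(c \right)} \right)} = - 18478 \left(- \frac{2}{-5}\right) = - 18478 \left(\left(-2\right) \left(- \frac{1}{5}\right)\right) = \left(-18478\right) \frac{2}{5} = - \frac{36956}{5}$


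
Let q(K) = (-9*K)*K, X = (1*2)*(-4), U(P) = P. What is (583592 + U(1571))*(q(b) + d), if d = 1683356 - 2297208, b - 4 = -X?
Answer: -359961849124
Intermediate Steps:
X = -8 (X = 2*(-4) = -8)
b = 12 (b = 4 - 1*(-8) = 4 + 8 = 12)
q(K) = -9*K**2
d = -613852
(583592 + U(1571))*(q(b) + d) = (583592 + 1571)*(-9*12**2 - 613852) = 585163*(-9*144 - 613852) = 585163*(-1296 - 613852) = 585163*(-615148) = -359961849124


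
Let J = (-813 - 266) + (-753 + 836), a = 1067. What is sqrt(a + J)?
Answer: sqrt(71) ≈ 8.4261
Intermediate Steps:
J = -996 (J = -1079 + 83 = -996)
sqrt(a + J) = sqrt(1067 - 996) = sqrt(71)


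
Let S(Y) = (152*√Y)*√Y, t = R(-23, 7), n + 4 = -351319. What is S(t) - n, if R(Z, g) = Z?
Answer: 347827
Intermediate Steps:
n = -351323 (n = -4 - 351319 = -351323)
t = -23
S(Y) = 152*Y
S(t) - n = 152*(-23) - 1*(-351323) = -3496 + 351323 = 347827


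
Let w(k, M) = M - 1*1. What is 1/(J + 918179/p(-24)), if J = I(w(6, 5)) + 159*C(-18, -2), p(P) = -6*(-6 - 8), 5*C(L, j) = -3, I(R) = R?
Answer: 420/4552507 ≈ 9.2257e-5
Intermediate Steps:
w(k, M) = -1 + M (w(k, M) = M - 1 = -1 + M)
C(L, j) = -⅗ (C(L, j) = (⅕)*(-3) = -⅗)
p(P) = 84 (p(P) = -6*(-14) = 84)
J = -457/5 (J = (-1 + 5) + 159*(-⅗) = 4 - 477/5 = -457/5 ≈ -91.400)
1/(J + 918179/p(-24)) = 1/(-457/5 + 918179/84) = 1/(4552507/420) = 420/4552507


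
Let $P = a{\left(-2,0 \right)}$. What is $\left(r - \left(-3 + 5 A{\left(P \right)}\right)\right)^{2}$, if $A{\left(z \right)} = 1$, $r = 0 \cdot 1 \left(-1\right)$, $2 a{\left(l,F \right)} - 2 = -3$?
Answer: $4$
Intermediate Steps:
$a{\left(l,F \right)} = - \frac{1}{2}$ ($a{\left(l,F \right)} = 1 + \frac{1}{2} \left(-3\right) = 1 - \frac{3}{2} = - \frac{1}{2}$)
$P = - \frac{1}{2} \approx -0.5$
$r = 0$ ($r = 0 \left(-1\right) = 0$)
$\left(r - \left(-3 + 5 A{\left(P \right)}\right)\right)^{2} = \left(0 + \left(3 - 5\right)\right)^{2} = \left(0 - 2\right)^{2} = \left(-2\right)^{2} = 4$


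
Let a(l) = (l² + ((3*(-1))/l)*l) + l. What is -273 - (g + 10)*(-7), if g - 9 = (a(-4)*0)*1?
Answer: -140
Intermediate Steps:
a(l) = -3 + l + l² (a(l) = (l² + (-3/l)*l) + l = (l² - 3) + l = (-3 + l²) + l = -3 + l + l²)
g = 9 (g = 9 + ((-3 - 4 + (-4)²)*0)*1 = 9 + ((-3 - 4 + 16)*0)*1 = 9 + (9*0)*1 = 9 + 0*1 = 9 + 0 = 9)
-273 - (g + 10)*(-7) = -273 - (9 + 10)*(-7) = -273 - 19*(-7) = -273 - 1*(-133) = -273 + 133 = -140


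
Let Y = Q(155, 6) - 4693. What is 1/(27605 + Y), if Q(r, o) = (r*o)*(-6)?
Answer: 1/17332 ≈ 5.7697e-5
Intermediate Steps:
Q(r, o) = -6*o*r (Q(r, o) = (o*r)*(-6) = -6*o*r)
Y = -10273 (Y = -6*6*155 - 4693 = -5580 - 4693 = -10273)
1/(27605 + Y) = 1/(27605 - 10273) = 1/17332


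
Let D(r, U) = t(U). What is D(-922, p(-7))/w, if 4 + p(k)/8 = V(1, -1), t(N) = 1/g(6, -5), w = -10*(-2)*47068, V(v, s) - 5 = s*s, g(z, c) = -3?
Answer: -1/2824080 ≈ -3.5410e-7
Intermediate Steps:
V(v, s) = 5 + s² (V(v, s) = 5 + s*s = 5 + s²)
w = 941360 (w = 20*47068 = 941360)
t(N) = -⅓ (t(N) = 1/(-3) = -⅓)
p(k) = 16 (p(k) = -32 + 8*(5 + (-1)²) = -32 + 8*(5 + 1) = -32 + 8*6 = -32 + 48 = 16)
D(r, U) = -⅓
D(-922, p(-7))/w = -⅓/941360 = -⅓*1/941360 = -1/2824080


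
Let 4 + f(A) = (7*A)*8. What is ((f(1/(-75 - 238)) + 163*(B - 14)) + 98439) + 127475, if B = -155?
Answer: 62087563/313 ≈ 1.9836e+5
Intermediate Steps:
f(A) = -4 + 56*A (f(A) = -4 + (7*A)*8 = -4 + 56*A)
((f(1/(-75 - 238)) + 163*(B - 14)) + 98439) + 127475 = (((-4 + 56/(-75 - 238)) + 163*(-155 - 14)) + 98439) + 127475 = (((-4 + 56/(-313)) + 163*(-169)) + 98439) + 127475 = (((-4 + 56*(-1/313)) - 27547) + 98439) + 127475 = (((-4 - 56/313) - 27547) + 98439) + 127475 = ((-1308/313 - 27547) + 98439) + 127475 = (-8623519/313 + 98439) + 127475 = 22187888/313 + 127475 = 62087563/313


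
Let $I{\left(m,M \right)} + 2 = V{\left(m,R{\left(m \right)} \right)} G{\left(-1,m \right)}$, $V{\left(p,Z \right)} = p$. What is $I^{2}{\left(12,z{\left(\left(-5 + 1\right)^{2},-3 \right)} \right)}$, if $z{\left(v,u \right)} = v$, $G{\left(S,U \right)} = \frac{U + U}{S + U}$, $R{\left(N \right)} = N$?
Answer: $\frac{70756}{121} \approx 584.76$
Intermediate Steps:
$G{\left(S,U \right)} = \frac{2 U}{S + U}$
$I{\left(m,M \right)} = -2 + \frac{2 m^{2}}{-1 + m}$ ($I{\left(m,M \right)} = -2 + m \frac{2 m}{-1 + m} = -2 + \frac{2 m^{2}}{-1 + m}$)
$I^{2}{\left(12,z{\left(\left(-5 + 1\right)^{2},-3 \right)} \right)} = \left(\frac{2 \left(1 + 12^{2} - 12\right)}{-1 + 12}\right)^{2} = \left(\frac{2 \left(1 + 144 - 12\right)}{11}\right)^{2} = \left(2 \cdot \frac{1}{11} \cdot 133\right)^{2} = \left(\frac{266}{11}\right)^{2} = \frac{70756}{121}$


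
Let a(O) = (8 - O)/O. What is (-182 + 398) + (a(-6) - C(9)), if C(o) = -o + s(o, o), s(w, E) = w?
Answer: 641/3 ≈ 213.67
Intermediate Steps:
a(O) = (8 - O)/O
C(o) = 0 (C(o) = -o + o = 0)
(-182 + 398) + (a(-6) - C(9)) = (-182 + 398) + ((8 - 1*(-6))/(-6) - 1*0) = 216 + (-(8 + 6)/6 + 0) = 216 + (-⅙*14 + 0) = 216 + (-7/3 + 0) = 216 - 7/3 = 641/3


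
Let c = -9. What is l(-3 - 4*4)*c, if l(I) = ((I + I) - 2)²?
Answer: -14400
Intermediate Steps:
l(I) = (-2 + 2*I)² (l(I) = (2*I - 2)² = (-2 + 2*I)²)
l(-3 - 4*4)*c = (4*(-1 + (-3 - 4*4))²)*(-9) = (4*(-1 + (-3 - 16))²)*(-9) = (4*(-1 - 19)²)*(-9) = (4*(-20)²)*(-9) = (4*400)*(-9) = 1600*(-9) = -14400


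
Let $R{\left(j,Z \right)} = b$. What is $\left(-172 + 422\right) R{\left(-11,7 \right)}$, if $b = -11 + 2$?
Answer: $-2250$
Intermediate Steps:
$b = -9$
$R{\left(j,Z \right)} = -9$
$\left(-172 + 422\right) R{\left(-11,7 \right)} = \left(-172 + 422\right) \left(-9\right) = 250 \left(-9\right) = -2250$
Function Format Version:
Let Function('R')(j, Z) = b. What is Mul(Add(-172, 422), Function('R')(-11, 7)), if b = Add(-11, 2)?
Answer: -2250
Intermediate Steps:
b = -9
Function('R')(j, Z) = -9
Mul(Add(-172, 422), Function('R')(-11, 7)) = Mul(Add(-172, 422), -9) = Mul(250, -9) = -2250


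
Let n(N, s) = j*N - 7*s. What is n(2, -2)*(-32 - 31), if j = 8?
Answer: -1890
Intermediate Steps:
n(N, s) = -7*s + 8*N (n(N, s) = 8*N - 7*s = -7*s + 8*N)
n(2, -2)*(-32 - 31) = (-7*(-2) + 8*2)*(-32 - 31) = (14 + 16)*(-63) = 30*(-63) = -1890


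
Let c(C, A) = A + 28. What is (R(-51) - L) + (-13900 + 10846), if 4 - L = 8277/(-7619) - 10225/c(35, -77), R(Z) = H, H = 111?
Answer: -1022707755/373331 ≈ -2739.4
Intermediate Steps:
c(C, A) = 28 + A
R(Z) = 111
L = -76005378/373331 (L = 4 - (8277/(-7619) - 10225/(28 - 77)) = 4 - (8277*(-1/7619) - 10225/(-49)) = 4 - (-8277/7619 - 10225*(-1/49)) = 4 - (-8277/7619 + 10225/49) = 4 - 1*77498702/373331 = 4 - 77498702/373331 = -76005378/373331 ≈ -203.59)
(R(-51) - L) + (-13900 + 10846) = (111 - 1*(-76005378/373331)) + (-13900 + 10846) = (111 + 76005378/373331) - 3054 = 117445119/373331 - 3054 = -1022707755/373331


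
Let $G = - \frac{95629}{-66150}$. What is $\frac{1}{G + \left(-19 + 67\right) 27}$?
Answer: $\frac{66150}{85826029} \approx 0.00077074$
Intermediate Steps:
$G = \frac{95629}{66150}$ ($G = \left(-95629\right) \left(- \frac{1}{66150}\right) = \frac{95629}{66150} \approx 1.4456$)
$\frac{1}{G + \left(-19 + 67\right) 27} = \frac{1}{\frac{95629}{66150} + \left(-19 + 67\right) 27} = \frac{1}{\frac{95629}{66150} + 48 \cdot 27} = \frac{1}{\frac{95629}{66150} + 1296} = \frac{1}{\frac{85826029}{66150}} = \frac{66150}{85826029}$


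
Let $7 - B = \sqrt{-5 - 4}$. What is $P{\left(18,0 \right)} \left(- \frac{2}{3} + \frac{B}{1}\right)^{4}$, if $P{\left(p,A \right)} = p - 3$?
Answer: $- \frac{192820}{27} - \frac{106400 i}{3} \approx -7141.5 - 35467.0 i$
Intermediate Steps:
$B = 7 - 3 i$ ($B = 7 - \sqrt{-5 - 4} = 7 - \sqrt{-9} = 7 - 3 i \approx 7.0 - 3.0 i$)
$P{\left(p,A \right)} = -3 + p$ ($P{\left(p,A \right)} = p - 3 = -3 + p$)
$P{\left(18,0 \right)} \left(- \frac{2}{3} + \frac{B}{1}\right)^{4} = \left(-3 + 18\right) \left(- \frac{2}{3} + \frac{7 - 3 i}{1}\right)^{4} = 15 \left(\left(-2\right) \frac{1}{3} + \left(7 - 3 i\right) 1\right)^{4} = 15 \left(- \frac{2}{3} + \left(7 - 3 i\right)\right)^{4} = 15 \left(\frac{19}{3} - 3 i\right)^{4}$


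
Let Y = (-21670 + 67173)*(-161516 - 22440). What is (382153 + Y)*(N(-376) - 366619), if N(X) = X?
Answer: 3071809700566425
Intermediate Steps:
Y = -8370549868 (Y = 45503*(-183956) = -8370549868)
(382153 + Y)*(N(-376) - 366619) = (382153 - 8370549868)*(-376 - 366619) = -8370167715*(-366995) = 3071809700566425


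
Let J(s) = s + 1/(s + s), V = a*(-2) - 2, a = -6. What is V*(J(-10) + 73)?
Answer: 1259/2 ≈ 629.50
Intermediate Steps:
V = 10 (V = -6*(-2) - 2 = 12 - 2 = 10)
J(s) = s + 1/(2*s)
V*(J(-10) + 73) = 10*((-10 + (½)/(-10)) + 73) = 10*((-10 + (½)*(-⅒)) + 73) = 10*((-10 - 1/20) + 73) = 10*(-201/20 + 73) = 10*(1259/20) = 1259/2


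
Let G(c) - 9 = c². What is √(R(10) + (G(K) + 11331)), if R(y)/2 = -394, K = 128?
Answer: 2*√6734 ≈ 164.12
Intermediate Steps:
R(y) = -788 (R(y) = 2*(-394) = -788)
G(c) = 9 + c²
√(R(10) + (G(K) + 11331)) = √(-788 + ((9 + 128²) + 11331)) = √(-788 + ((9 + 16384) + 11331)) = √(-788 + (16393 + 11331)) = √(-788 + 27724) = √26936 = 2*√6734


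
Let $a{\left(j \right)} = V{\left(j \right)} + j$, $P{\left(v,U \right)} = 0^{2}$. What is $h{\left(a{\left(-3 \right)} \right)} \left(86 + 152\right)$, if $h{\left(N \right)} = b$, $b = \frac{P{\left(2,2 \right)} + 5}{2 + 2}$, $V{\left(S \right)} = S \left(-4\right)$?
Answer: $\frac{595}{2} \approx 297.5$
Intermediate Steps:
$V{\left(S \right)} = - 4 S$
$P{\left(v,U \right)} = 0$
$b = \frac{5}{4}$ ($b = \frac{0 + 5}{2 + 2} = \frac{5}{4} \approx 1.25$)
$a{\left(j \right)} = - 3 j$ ($a{\left(j \right)} = - 4 j + j = - 3 j$)
$h{\left(N \right)} = \frac{5}{4}$
$h{\left(a{\left(-3 \right)} \right)} \left(86 + 152\right) = \frac{5 \left(86 + 152\right)}{4} = \frac{5}{4} \cdot 238 = \frac{595}{2}$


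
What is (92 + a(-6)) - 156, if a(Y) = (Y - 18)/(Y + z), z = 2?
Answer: -58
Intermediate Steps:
a(Y) = (-18 + Y)/(2 + Y) (a(Y) = (Y - 18)/(Y + 2) = (-18 + Y)/(2 + Y))
(92 + a(-6)) - 156 = (92 + (-18 - 6)/(2 - 6)) - 156 = (92 - 24/(-4)) - 156 = (92 - ¼*(-24)) - 156 = (92 + 6) - 156 = 98 - 156 = -58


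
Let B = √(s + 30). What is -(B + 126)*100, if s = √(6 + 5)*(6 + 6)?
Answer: -12600 - 100*√(30 + 12*√11) ≈ -13435.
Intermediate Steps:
s = 12*√11 (s = √11*12 = 12*√11 ≈ 39.799)
B = √(30 + 12*√11) (B = √(12*√11 + 30) = √(30 + 12*√11) ≈ 8.3546)
-(B + 126)*100 = -(√(30 + 12*√11) + 126)*100 = -(126 + √(30 + 12*√11))*100 = -(12600 + 100*√(30 + 12*√11)) = -12600 - 100*√(30 + 12*√11)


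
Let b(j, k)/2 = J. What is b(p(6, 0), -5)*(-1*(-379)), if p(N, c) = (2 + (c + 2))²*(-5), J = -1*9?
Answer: -6822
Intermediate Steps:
J = -9
p(N, c) = -5*(4 + c)² (p(N, c) = (2 + (2 + c))²*(-5) = (4 + c)²*(-5) = -5*(4 + c)²)
b(j, k) = -18 (b(j, k) = 2*(-9) = -18)
b(p(6, 0), -5)*(-1*(-379)) = -(-18)*(-379) = -18*379 = -6822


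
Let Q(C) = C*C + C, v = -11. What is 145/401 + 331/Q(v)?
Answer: 148681/44110 ≈ 3.3707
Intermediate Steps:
Q(C) = C + C² (Q(C) = C² + C = C + C²)
145/401 + 331/Q(v) = 145/401 + 331/((-11*(1 - 11))) = 145*(1/401) + 331/((-11*(-10))) = 145/401 + 331/110 = 148681/44110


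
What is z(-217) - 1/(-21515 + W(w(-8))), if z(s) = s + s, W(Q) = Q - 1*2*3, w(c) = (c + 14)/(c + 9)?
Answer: -9337509/21515 ≈ -434.00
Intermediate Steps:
w(c) = (14 + c)/(9 + c)
W(Q) = -6 + Q (W(Q) = Q - 2*3 = Q - 6 = -6 + Q)
z(s) = 2*s
z(-217) - 1/(-21515 + W(w(-8))) = 2*(-217) - 1/(-21515 + (-6 + (14 - 8)/(9 - 8))) = -434 - 1/(-21515 + (-6 + 6/1)) = -434 - 1/(-21515 + (-6 + 1*6)) = -434 - 1/(-21515 + (-6 + 6)) = -434 - 1/(-21515 + 0) = -434 - 1/(-21515) = -434 - 1*(-1/21515) = -434 + 1/21515 = -9337509/21515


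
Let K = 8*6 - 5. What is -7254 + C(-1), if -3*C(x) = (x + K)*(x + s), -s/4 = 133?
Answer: 208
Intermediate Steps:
s = -532 (s = -4*133 = -532)
K = 43 (K = 48 - 5 = 43)
C(x) = -(-532 + x)*(43 + x)/3 (C(x) = -(x + 43)*(x - 532)/3 = -(43 + x)*(-532 + x)/3 = -(-532 + x)*(43 + x)/3)
-7254 + C(-1) = -7254 + (22876/3 + 163*(-1) - ⅓*(-1)²) = -7254 + (22876/3 - 163 - ⅓*1) = -7254 + (22876/3 - 163 - ⅓) = -7254 + 7462 = 208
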